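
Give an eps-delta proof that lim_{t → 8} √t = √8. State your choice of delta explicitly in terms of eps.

delta = min(8, √8·eps)

Suppose eps > 0. We want delta > 0 such that 0 < |t − 8| < delta implies |√t − √8| < eps.
Multiplying by the conjugate, |√t − √8| = |t − 8|/(√t + √8).
Restrict delta ≤ 8 so that |t − 8| < 8 forces t > 0, and then √t + √8 > √8.
Hence |√t − √8| < |t − 8|/√8, which is < eps once |t − 8| < √8·eps.
Take delta = min(8, √8·eps). If 0 < |t − 8| < delta then t > 0 and |√t − √8| < |t − 8|/√8 < eps.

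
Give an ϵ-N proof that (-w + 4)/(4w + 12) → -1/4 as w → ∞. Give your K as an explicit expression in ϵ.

K = (7/4)/ϵ

Suppose ϵ > 0. We seek K > 0 such that w > K implies |(-w + 4)/(4w + 12) + 1/4| < ϵ.
(-w + 4)/(4w + 12) + 1/4 = (4(-w + 4) − (-1)(4w + 12)) / (4(4w + 12)) = 28/(4(4w + 12)).
For w > 0 we have 4w + 12 > 4w, so |(-w + 4)/(4w + 12) + 1/4| = 28/(4(4w + 12)) < 28/(4·4w) = (7/4)/w.
Thus |(-w + 4)/(4w + 12) + 1/4| < ϵ whenever w > (7/4)/ϵ.
Take K = (7/4)/ϵ. If w > K then |(-w + 4)/(4w + 12) + 1/4| < (7/4)/w < ϵ.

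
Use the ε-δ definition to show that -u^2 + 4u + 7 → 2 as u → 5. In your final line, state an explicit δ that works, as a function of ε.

δ = min(2, ε/8)

Let ε > 0. We want δ > 0 such that 0 < |u − 5| < δ implies |(-u^2 + 4u + 7) − 2| < ε.
(-u^2 + 4u + 7) − 2 = -u^2 + 4u + 5 = (u − 5)(-u - 1).
So |(-u^2 + 4u + 7) − 2| = |u − 5|·|-u - 1|.
Assume first that |u − 5| < 2, so |u| < 7. Then |-u - 1| ≤ 7 + 1 = 8.
Hence |(-u^2 + 4u + 7) − 2| ≤ 8|u − 5| < ε provided |u − 5| < ε/8.
Choosing δ = min(2, ε/8) ensures both conditions, hence |(-u^2 + 4u + 7) − 2| < ε.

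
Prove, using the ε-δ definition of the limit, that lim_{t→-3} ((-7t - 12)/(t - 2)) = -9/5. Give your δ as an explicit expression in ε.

δ = min(5/2, (25/52)ε)

Fix ε > 0. We want δ > 0 with 0 < |t + 3| < δ ⇒ |(-7t - 12)/(t - 2) + 9/5| < ε.
Combining over a common denominator, (-7t - 12)/(t - 2) + 9/5 = [(-7t - 12)·(-5) − 9·(t - 2)] / [(-5)·(t - 2)] = 26(t + 3) / ((-5)(t - 2)).
So |(-7t - 12)/(t - 2) + 9/5| = 26|t + 3| / (5·|t − 2|).
Require δ ≤ 5/2, so |t − 2| ≥ |-5| − |t + 3| > 5 − 5/2 = 5/2.
Hence |(-7t - 12)/(t - 2) + 9/5| < 26|t + 3|/(5·(5/2)) = (52/25)|t + 3|, which is < ε once |t + 3| < (25/52)ε.
Take δ = min(5/2, (25/52)ε). Then 0 < |t + 3| < δ forces both bounds, so |(-7t - 12)/(t - 2) + 9/5| < ε.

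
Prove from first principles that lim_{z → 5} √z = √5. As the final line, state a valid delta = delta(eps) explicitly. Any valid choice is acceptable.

delta = min(5, √5·eps)

Suppose eps > 0. We want delta > 0 such that 0 < |z − 5| < delta implies |√z − √5| < eps.
Rationalise: √z − √5 = (z − 5)/(√z + √5), so |√z − √5| = |z − 5|/(√z + √5).
Restrict delta ≤ 5 so that |z − 5| < 5 forces z > 0, and then √z + √5 > √5.
Hence |√z − √5| < |z − 5|/√5, which is < eps once |z − 5| < √5·eps.
Take delta = min(5, √5·eps). If 0 < |z − 5| < delta then z > 0 and |√z − √5| < |z − 5|/√5 < eps.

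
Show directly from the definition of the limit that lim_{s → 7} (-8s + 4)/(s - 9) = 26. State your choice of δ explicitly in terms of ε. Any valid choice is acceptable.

Fix ε > 0. We want δ > 0 with 0 < |s − 7| < δ ⇒ |(-8s + 4)/(s - 9) − 26| < ε.
Combining over a common denominator, (-8s + 4)/(s - 9) − 26 = [(-8s + 4)·(-2) − (-52)·(s - 9)] / [(-2)·(s - 9)] = 68(s − 7) / ((-2)(s - 9)).
So |(-8s + 4)/(s - 9) − 26| = 68|s − 7| / (2·|s − 9|).
Restrict δ ≤ 1. Then |s − 7| < 1 gives |s − 9| = |(s − 7) + (-2)| ≥ 2 − 1 = 1.
Hence |(-8s + 4)/(s - 9) − 26| < 68|s − 7|/(2·1) = 34|s − 7|, which is < ε once |s − 7| < (1/34)ε.
Take δ = min(1, (1/34)ε). Then 0 < |s − 7| < δ forces both bounds, so |(-8s + 4)/(s - 9) − 26| < ε.

δ = min(1, (1/34)ε)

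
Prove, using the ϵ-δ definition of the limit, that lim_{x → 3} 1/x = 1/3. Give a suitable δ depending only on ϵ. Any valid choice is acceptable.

Let ϵ > 0. We seek δ > 0 such that 0 < |x − 3| < δ implies |1/x − (1/3)| < ϵ.
|1/x − (1/3)| = |3 − x|/(3·|x|) = |x − 3|/(3|x|).
Restrict δ ≤ 3/2. Then |x − 3| < 3/2 gives |x| > 3/2, so 3|x| > 9/2.
Then |1/x − (1/3)| < |x − 3|/(9/2), which is < ϵ when |x − 3| < (9/2)ϵ.
Take δ = min(3/2, (9/2)ϵ). Then 0 < |x − 3| < δ gives both |x − 3| < 3/2 and |x − 3| < (9/2)ϵ, so |1/x − (1/3)| < ϵ.

δ = min(3/2, (9/2)ϵ)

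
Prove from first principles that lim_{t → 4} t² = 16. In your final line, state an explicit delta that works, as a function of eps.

delta = min(1, eps/9)

Let eps > 0. We seek delta > 0 with 0 < |t − 4| < delta ⇒ |t² − 16| < eps.
Factor: t² − 16 = (t − 4)(t + 4), so |t² − 16| = |t − 4|·|t + 4|.
Restrict delta ≤ 1. Then |t − 4| < 1 gives |t| < 5, so by the triangle inequality |t + 4| ≤ 5 + 4 = 9.
Hence |t² − 16| ≤ 9|t − 4|, which is < eps once |t − 4| < eps/9.
Take delta = min(1, eps/9). If 0 < |t − 4| < delta then both bounds hold and |t² − 16| ≤ 9|t − 4| < 9·(eps/9) = eps.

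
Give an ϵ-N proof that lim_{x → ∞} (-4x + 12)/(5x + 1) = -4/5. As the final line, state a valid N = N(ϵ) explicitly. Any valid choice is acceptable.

Let ϵ > 0 be given. We seek N > 0 such that x > N implies |(-4x + 12)/(5x + 1) + 4/5| < ϵ.
(-4x + 12)/(5x + 1) + 4/5 = (5(-4x + 12) − (-4)(5x + 1)) / (5(5x + 1)) = 64/(5(5x + 1)).
For x > 0 we have 5x + 1 > 5x, so |(-4x + 12)/(5x + 1) + 4/5| = 64/(5(5x + 1)) < 64/(5·5x) = (64/25)/x.
Thus |(-4x + 12)/(5x + 1) + 4/5| < ϵ whenever x > (64/25)/ϵ.
Take N = (64/25)/ϵ. If x > N then |(-4x + 12)/(5x + 1) + 4/5| < (64/25)/x < ϵ.

N = (64/25)/ϵ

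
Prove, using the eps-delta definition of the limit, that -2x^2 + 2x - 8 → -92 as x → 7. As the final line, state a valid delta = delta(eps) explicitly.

delta = min(1, eps/28)

Let eps > 0 be given. We want delta > 0 such that 0 < |x − 7| < delta implies |(-2x^2 + 2x - 8) + 92| < eps.
(-2x^2 + 2x - 8) + 92 = -2x^2 + 2x + 84 = (x − 7)(-2x - 12).
So |(-2x^2 + 2x - 8) + 92| = |x − 7|·|-2x - 12|.
Assume first that |x − 7| < 1, so |x| < 8. Then |-2x - 12| ≤ 2·8 + 12 = 28.
Hence |(-2x^2 + 2x - 8) + 92| ≤ 28|x − 7| < eps provided |x − 7| < eps/28.
Choosing delta = min(1, eps/28) ensures both conditions, hence |(-2x^2 + 2x - 8) + 92| < eps.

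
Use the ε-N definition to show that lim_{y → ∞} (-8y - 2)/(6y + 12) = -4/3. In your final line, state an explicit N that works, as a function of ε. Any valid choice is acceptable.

Let ε > 0. We seek N > 0 such that y > N implies |(-8y - 2)/(6y + 12) + 4/3| < ε.
(-8y - 2)/(6y + 12) + 4/3 = (6(-8y - 2) − (-8)(6y + 12)) / (6(6y + 12)) = 84/(6(6y + 12)).
For y > 0 we have 6y + 12 > 6y, so |(-8y - 2)/(6y + 12) + 4/3| = 84/(6(6y + 12)) < 84/(6·6y) = (7/3)/y.
Thus |(-8y - 2)/(6y + 12) + 4/3| < ε whenever y > (7/3)/ε.
Take N = (7/3)/ε. If y > N then |(-8y - 2)/(6y + 12) + 4/3| < (7/3)/y < ε.

N = (7/3)/ε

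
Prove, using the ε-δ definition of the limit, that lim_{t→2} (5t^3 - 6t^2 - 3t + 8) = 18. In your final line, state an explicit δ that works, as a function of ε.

δ = min(1, ε/62)

Suppose ε > 0. We want δ > 0 such that 0 < |t − 2| < δ implies |(5t^3 - 6t^2 - 3t + 8) − 18| < ε.
(5t^3 - 6t^2 - 3t + 8) − 18 = 5t^3 - 6t^2 - 3t - 10 = (t − 2)(5t^2 + 4t + 5).
So |(5t^3 - 6t^2 - 3t + 8) − 18| = |t − 2|·|5t^2 + 4t + 5|.
Require δ ≤ 1. Then |t − 2| < 1 gives |t| < 3, and by the triangle inequality |5t^2 + 4t + 5| ≤ 5·3^2 + 4·3 + 5 = 62.
Hence |(5t^3 - 6t^2 - 3t + 8) − 18| ≤ 62|t − 2| < ε provided |t − 2| < ε/62.
Choosing δ = min(1, ε/62) ensures both conditions, hence |(5t^3 - 6t^2 - 3t + 8) − 18| < ε.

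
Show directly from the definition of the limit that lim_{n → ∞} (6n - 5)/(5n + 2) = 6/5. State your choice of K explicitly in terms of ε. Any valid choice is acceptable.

K = (37/25)/ε

Suppose ε > 0. For n ≥ 1, |(6n - 5)/(5n + 2) − (6/5)| = |-37|/(5(5n + 2)) = 37/(5(5n + 2)).
Since 5n + 2 ≥ 5n for n ≥ 1, this is ≤ 37/(5·5n) = (37/25)/n.
So |(6n - 5)/(5n + 2) − (6/5)| < ε whenever n > (37/25)/ε.
Take K = (37/25)/ε. If n > K then |(6n - 5)/(5n + 2) − (6/5)| ≤ (37/25)/n < ε.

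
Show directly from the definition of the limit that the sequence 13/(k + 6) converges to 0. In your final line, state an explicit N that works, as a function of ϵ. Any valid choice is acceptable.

N = 13/ϵ

Let ϵ > 0. For k ≥ 1, |13/(k + 6) − 0| = 13/(k + 6) ≤ 13/k.
We need 13/k < ϵ, i.e. k > 13/ϵ.
Take N = 13/ϵ. If k > N then |13/(k + 6)| ≤ 13/k < ϵ.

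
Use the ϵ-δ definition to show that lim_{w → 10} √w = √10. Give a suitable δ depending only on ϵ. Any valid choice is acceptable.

δ = min(10, √10·ϵ)

Fix ϵ > 0. We want δ > 0 such that 0 < |w − 10| < δ implies |√w − √10| < ϵ.
Multiplying by the conjugate, |√w − √10| = |w − 10|/(√w + √10).
Restrict δ ≤ 10 so that |w − 10| < 10 forces w > 0, and then √w + √10 > √10.
Hence |√w − √10| < |w − 10|/√10, which is < ϵ once |w − 10| < √10·ϵ.
Take δ = min(10, √10·ϵ). If 0 < |w − 10| < δ then w > 0 and |√w − √10| < |w − 10|/√10 < ϵ.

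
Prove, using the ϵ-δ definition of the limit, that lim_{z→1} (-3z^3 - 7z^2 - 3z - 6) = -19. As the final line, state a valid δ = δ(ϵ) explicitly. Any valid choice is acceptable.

δ = min(1, ϵ/45)

Let ϵ > 0 be given. We want δ > 0 such that 0 < |z − 1| < δ implies |(-3z^3 - 7z^2 - 3z - 6) + 19| < ϵ.
(-3z^3 - 7z^2 - 3z - 6) + 19 = -3z^3 - 7z^2 - 3z + 13 = (z − 1)(-3z^2 - 10z - 13).
So |(-3z^3 - 7z^2 - 3z - 6) + 19| = |z − 1|·|-3z^2 - 10z - 13|.
Assume first that |z − 1| < 1, so |z| < 2. Then |-3z^2 - 10z - 13| ≤ 3·2^2 + 10·2 + 13 = 45.
Hence |(-3z^3 - 7z^2 - 3z - 6) + 19| ≤ 45|z − 1| < ϵ provided |z − 1| < ϵ/45.
Take δ = min(1, ϵ/45). Then 0 < |z − 1| < δ gives both |z − 1| < 1 and |z − 1| < ϵ/45, so |(-3z^3 - 7z^2 - 3z - 6) + 19| < ϵ.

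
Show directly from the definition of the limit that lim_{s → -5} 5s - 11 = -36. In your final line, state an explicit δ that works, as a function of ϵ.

Let ϵ > 0. We need δ > 0 so that 0 < |s + 5| < δ implies |(5s - 11) + 36| < ϵ.
|(5s - 11) + 36| = |5s + 25| = 5|s + 5|.
So 5|s + 5| < ϵ exactly when |s + 5| < ϵ/5.
Take δ = ϵ/5. If 0 < |s + 5| < δ then |(5s - 11) + 36| = 5|s + 5| < 5·(ϵ/5) = ϵ.

δ = ϵ/5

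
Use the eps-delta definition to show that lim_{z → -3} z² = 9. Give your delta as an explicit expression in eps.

Suppose eps > 0. We seek delta > 0 with 0 < |z + 3| < delta ⇒ |z² − 9| < eps.
Factor: z² − 9 = (z + 3)(z - 3), so |z² − 9| = |z + 3|·|z - 3|.
Impose delta ≤ 1 so that |z| < 4; then |z - 3| ≤ 7.
Hence |z² − 9| ≤ 7|z + 3|, which is < eps once |z + 3| < eps/7.
Take delta = min(1, eps/7). If 0 < |z + 3| < delta then both bounds hold and |z² − 9| ≤ 7|z + 3| < 7·(eps/7) = eps.

delta = min(1, eps/7)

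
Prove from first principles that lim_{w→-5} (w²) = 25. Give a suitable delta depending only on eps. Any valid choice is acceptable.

Suppose eps > 0. We seek delta > 0 with 0 < |w + 5| < delta ⇒ |w² − 25| < eps.
Factor: w² − 25 = (w + 5)(w - 5), so |w² − 25| = |w + 5|·|w - 5|.
Restrict delta ≤ 1. Then |w + 5| < 1 gives |w| < 6, so by the triangle inequality |w - 5| ≤ 6 + 5 = 11.
Hence |w² − 25| ≤ 11|w + 5|, which is < eps once |w + 5| < eps/11.
Take delta = min(1, eps/11). If 0 < |w + 5| < delta then both bounds hold and |w² − 25| ≤ 11|w + 5| < 11·(eps/11) = eps.

delta = min(1, eps/11)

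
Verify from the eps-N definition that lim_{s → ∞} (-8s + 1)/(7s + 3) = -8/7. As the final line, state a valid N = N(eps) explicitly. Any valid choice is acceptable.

N = (31/49)/eps

Suppose eps > 0. We seek N > 0 such that s > N implies |(-8s + 1)/(7s + 3) + 8/7| < eps.
(-8s + 1)/(7s + 3) + 8/7 = (7(-8s + 1) − (-8)(7s + 3)) / (7(7s + 3)) = 31/(7(7s + 3)).
For s > 0 we have 7s + 3 > 7s, so |(-8s + 1)/(7s + 3) + 8/7| = 31/(7(7s + 3)) < 31/(7·7s) = (31/49)/s.
Thus |(-8s + 1)/(7s + 3) + 8/7| < eps whenever s > (31/49)/eps.
Take N = (31/49)/eps. If s > N then |(-8s + 1)/(7s + 3) + 8/7| < (31/49)/s < eps.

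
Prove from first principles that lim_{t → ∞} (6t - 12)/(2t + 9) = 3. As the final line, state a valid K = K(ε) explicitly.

K = (39/2)/ε

Fix ε > 0. We seek K > 0 such that t > K implies |(6t - 12)/(2t + 9) − 3| < ε.
(6t - 12)/(2t + 9) − 3 = (2(6t - 12) − 6(2t + 9)) / (2(2t + 9)) = -78/(2(2t + 9)).
For t > 0 we have 2t + 9 > 2t, so |(6t - 12)/(2t + 9) − 3| = 78/(2(2t + 9)) < 78/(2·2t) = (39/2)/t.
Thus |(6t - 12)/(2t + 9) − 3| < ε whenever t > (39/2)/ε.
Take K = (39/2)/ε. If t > K then |(6t - 12)/(2t + 9) − 3| < (39/2)/t < ε.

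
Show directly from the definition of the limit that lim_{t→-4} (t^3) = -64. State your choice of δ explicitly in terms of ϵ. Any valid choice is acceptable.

Let ϵ > 0. We seek δ > 0 with 0 < |t + 4| < δ ⇒ |t^3 + 64| < ϵ.
Factor: t^3 + 64 = (t + 4)(t^2 - 4t + 16), so |t^3 + 64| = |t + 4|·|t^2 - 4t + 16|.
Restrict δ ≤ 2. Then |t + 4| < 2 gives |t| < 6, so by the triangle inequality |t^2 - 4t + 16| ≤ 6^2 + 4·6 + 16 = 76.
Hence |t^3 + 64| ≤ 76|t + 4|, which is < ϵ once |t + 4| < ϵ/76.
Take δ = min(2, ϵ/76). If 0 < |t + 4| < δ then both bounds hold and |t^3 + 64| ≤ 76|t + 4| < 76·(ϵ/76) = ϵ.

δ = min(2, ϵ/76)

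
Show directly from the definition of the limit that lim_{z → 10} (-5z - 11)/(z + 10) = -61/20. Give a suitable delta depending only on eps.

delta = min(10, (200/39)eps)

Fix eps > 0. We want delta > 0 with 0 < |z − 10| < delta ⇒ |(-5z - 11)/(z + 10) + 61/20| < eps.
Combining over a common denominator, (-5z - 11)/(z + 10) + 61/20 = [(-5z - 11)·20 − (-61)·(z + 10)] / [20·(z + 10)] = -39(z − 10) / (20(z + 10)).
So |(-5z - 11)/(z + 10) + 61/20| = 39|z − 10| / (20·|z + 10|).
Require delta ≤ 10, so |z + 10| ≥ |20| − |z − 10| > 20 − 10 = 10.
Hence |(-5z - 11)/(z + 10) + 61/20| < 39|z − 10|/(20·10) = (39/200)|z − 10|, which is < eps once |z − 10| < (200/39)eps.
Take delta = min(10, (200/39)eps). Then 0 < |z − 10| < delta forces both bounds, so |(-5z - 11)/(z + 10) + 61/20| < eps.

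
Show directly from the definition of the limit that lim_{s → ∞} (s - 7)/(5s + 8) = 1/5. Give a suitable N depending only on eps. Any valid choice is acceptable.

N = (43/25)/eps

Let eps > 0. We seek N > 0 such that s > N implies |(s - 7)/(5s + 8) − (1/5)| < eps.
(s - 7)/(5s + 8) − (1/5) = (5(s - 7) − (5s + 8)) / (5(5s + 8)) = -43/(5(5s + 8)).
For s > 0 we have 5s + 8 > 5s, so |(s - 7)/(5s + 8) − (1/5)| = 43/(5(5s + 8)) < 43/(5·5s) = (43/25)/s.
Thus |(s - 7)/(5s + 8) − (1/5)| < eps whenever s > (43/25)/eps.
Take N = (43/25)/eps. If s > N then |(s - 7)/(5s + 8) − (1/5)| < (43/25)/s < eps.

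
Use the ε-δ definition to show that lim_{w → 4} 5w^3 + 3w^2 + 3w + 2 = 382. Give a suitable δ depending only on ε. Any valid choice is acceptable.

δ = min(1, ε/335)

Suppose ε > 0. We want δ > 0 such that 0 < |w − 4| < δ implies |(5w^3 + 3w^2 + 3w + 2) − 382| < ε.
(5w^3 + 3w^2 + 3w + 2) − 382 = 5w^3 + 3w^2 + 3w - 380 = (w − 4)(5w^2 + 23w + 95).
So |(5w^3 + 3w^2 + 3w + 2) − 382| = |w − 4|·|5w^2 + 23w + 95|.
Assume first that |w − 4| < 1, so |w| < 5. Then |5w^2 + 23w + 95| ≤ 5·5^2 + 23·5 + 95 = 335.
Hence |(5w^3 + 3w^2 + 3w + 2) − 382| ≤ 335|w − 4| < ε provided |w − 4| < ε/335.
Take δ = min(1, ε/335). Then 0 < |w − 4| < δ gives both |w − 4| < 1 and |w − 4| < ε/335, so |(5w^3 + 3w^2 + 3w + 2) − 382| < ε.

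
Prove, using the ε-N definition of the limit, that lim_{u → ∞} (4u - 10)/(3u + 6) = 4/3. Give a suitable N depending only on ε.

N = 6/ε

Fix ε > 0. We seek N > 0 such that u > N implies |(4u - 10)/(3u + 6) − (4/3)| < ε.
(4u - 10)/(3u + 6) − (4/3) = (3(4u - 10) − 4(3u + 6)) / (3(3u + 6)) = -54/(3(3u + 6)).
For u > 0 we have 3u + 6 > 3u, so |(4u - 10)/(3u + 6) − (4/3)| = 54/(3(3u + 6)) < 54/(3·3u) = 6/u.
Thus |(4u - 10)/(3u + 6) − (4/3)| < ε whenever u > 6/ε.
Take N = 6/ε. If u > N then |(4u - 10)/(3u + 6) − (4/3)| < 6/u < ε.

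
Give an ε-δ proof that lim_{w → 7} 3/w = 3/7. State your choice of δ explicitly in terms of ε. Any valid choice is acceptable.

δ = min(7/2, (49/6)ε)

Suppose ε > 0. We seek δ > 0 such that 0 < |w − 7| < δ implies |3/w − (3/7)| < ε.
|3/w − (3/7)| = 3·|7 − w|/(7·|w|) = 3|w − 7|/(7|w|).
Restrict δ ≤ 7/2. Then |w − 7| < 7/2 gives |w| > 7/2, so 7|w| > 49/2.
Then |3/w − (3/7)| < 3|w − 7|/(49/2), which is < ε when |w − 7| < (49/6)ε.
Take δ = min(7/2, (49/6)ε). Then 0 < |w − 7| < δ gives both |w − 7| < 7/2 and |w − 7| < (49/6)ε, so |3/w − (3/7)| < ε.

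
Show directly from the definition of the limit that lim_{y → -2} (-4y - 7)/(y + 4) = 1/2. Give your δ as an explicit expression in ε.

δ = min(1, (2/9)ε)

Let ε > 0. We want δ > 0 with 0 < |y + 2| < δ ⇒ |(-4y - 7)/(y + 4) − (1/2)| < ε.
Combining over a common denominator, (-4y - 7)/(y + 4) − (1/2) = [(-4y - 7)·2 − 1·(y + 4)] / [2·(y + 4)] = -9(y + 2) / (2(y + 4)).
So |(-4y - 7)/(y + 4) − (1/2)| = 9|y + 2| / (2·|y + 4|).
Require δ ≤ 1, so |y + 4| ≥ |2| − |y + 2| > 2 − 1 = 1.
Hence |(-4y - 7)/(y + 4) − (1/2)| < 9|y + 2|/(2·1) = (9/2)|y + 2|, which is < ε once |y + 2| < (2/9)ε.
Take δ = min(1, (2/9)ε). Then 0 < |y + 2| < δ forces both bounds, so |(-4y - 7)/(y + 4) − (1/2)| < ε.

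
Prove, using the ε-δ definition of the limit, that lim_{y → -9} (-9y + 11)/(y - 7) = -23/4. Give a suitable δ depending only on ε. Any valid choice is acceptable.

Let ε > 0. We want δ > 0 with 0 < |y + 9| < δ ⇒ |(-9y + 11)/(y - 7) + 23/4| < ε.
Combining over a common denominator, (-9y + 11)/(y - 7) + 23/4 = [(-9y + 11)·(-16) − 92·(y - 7)] / [(-16)·(y - 7)] = 52(y + 9) / ((-16)(y - 7)).
So |(-9y + 11)/(y - 7) + 23/4| = 52|y + 9| / (16·|y − 7|).
Restrict δ ≤ 8. Then |y + 9| < 8 gives |y − 7| = |(y + 9) + (-16)| ≥ 16 − 8 = 8.
Hence |(-9y + 11)/(y - 7) + 23/4| < 52|y + 9|/(16·8) = (13/32)|y + 9|, which is < ε once |y + 9| < (32/13)ε.
Take δ = min(8, (32/13)ε). Then 0 < |y + 9| < δ forces both bounds, so |(-9y + 11)/(y - 7) + 23/4| < ε.

δ = min(8, (32/13)ε)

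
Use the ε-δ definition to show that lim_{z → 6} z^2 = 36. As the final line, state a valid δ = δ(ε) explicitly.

δ = min(1, ε/13)

Let ε > 0. We seek δ > 0 with 0 < |z − 6| < δ ⇒ |z^2 − 36| < ε.
Factor: z^2 − 36 = (z − 6)(z + 6), so |z^2 − 36| = |z − 6|·|z + 6|.
Restrict δ ≤ 1. Then |z − 6| < 1 gives |z| < 7, so by the triangle inequality |z + 6| ≤ 7 + 6 = 13.
Hence |z^2 − 36| ≤ 13|z − 6|, which is < ε once |z − 6| < ε/13.
Take δ = min(1, ε/13). If 0 < |z − 6| < δ then both bounds hold and |z^2 − 36| ≤ 13|z − 6| < 13·(ε/13) = ε.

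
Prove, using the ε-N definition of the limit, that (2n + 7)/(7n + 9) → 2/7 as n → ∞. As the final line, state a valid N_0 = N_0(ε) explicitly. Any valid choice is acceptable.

N_0 = (31/49)/ε

Let ε > 0 be given. For n ≥ 1, |(2n + 7)/(7n + 9) − (2/7)| = |31|/(7(7n + 9)) = 31/(7(7n + 9)).
Since 7n + 9 ≥ 7n for n ≥ 1, this is ≤ 31/(7·7n) = (31/49)/n.
So |(2n + 7)/(7n + 9) − (2/7)| < ε whenever n > (31/49)/ε.
Take N_0 = (31/49)/ε. If n > N_0 then |(2n + 7)/(7n + 9) − (2/7)| ≤ (31/49)/n < ε.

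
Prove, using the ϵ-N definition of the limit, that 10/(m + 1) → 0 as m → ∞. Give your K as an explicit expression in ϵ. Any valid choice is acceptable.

Suppose ϵ > 0. For m ≥ 1, |10/(m + 1) − 0| = 10/(m + 1) ≤ 10/m.
We need 10/m < ϵ, i.e. m > 10/ϵ.
Take K = 10/ϵ. If m > K then |10/(m + 1)| ≤ 10/m < ϵ.

K = 10/ϵ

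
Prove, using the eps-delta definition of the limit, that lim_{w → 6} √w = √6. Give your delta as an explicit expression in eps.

delta = min(6, √6·eps)

Let eps > 0 be given. We want delta > 0 such that 0 < |w − 6| < delta implies |√w − √6| < eps.
Rationalise: √w − √6 = (w − 6)/(√w + √6), so |√w − √6| = |w − 6|/(√w + √6).
Restrict delta ≤ 6 so that |w − 6| < 6 forces w > 0, and then √w + √6 > √6.
Hence |√w − √6| < |w − 6|/√6, which is < eps once |w − 6| < √6·eps.
Take delta = min(6, √6·eps). If 0 < |w − 6| < delta then w > 0 and |√w − √6| < |w − 6|/√6 < eps.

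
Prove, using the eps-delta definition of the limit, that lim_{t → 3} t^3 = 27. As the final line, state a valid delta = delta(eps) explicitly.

Let eps > 0. We seek delta > 0 with 0 < |t − 3| < delta ⇒ |t^3 − 27| < eps.
Factor: t^3 − 27 = (t − 3)(t^2 + 3t + 9), so |t^3 − 27| = |t − 3|·|t^2 + 3t + 9|.
Impose delta ≤ 1 so that |t| < 4; then |t^2 + 3t + 9| ≤ 37.
Hence |t^3 − 27| ≤ 37|t − 3|, which is < eps once |t − 3| < eps/37.
Take delta = min(1, eps/37). If 0 < |t − 3| < delta then both bounds hold and |t^3 − 27| ≤ 37|t − 3| < 37·(eps/37) = eps.

delta = min(1, eps/37)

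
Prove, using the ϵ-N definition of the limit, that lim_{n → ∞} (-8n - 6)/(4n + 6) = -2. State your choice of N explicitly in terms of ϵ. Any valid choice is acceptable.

N = (3/2)/ϵ

Suppose ϵ > 0. For n ≥ 1, |(-8n - 6)/(4n + 6) + 2| = |24|/(4(4n + 6)) = 24/(4(4n + 6)).
Since 4n + 6 ≥ 4n for n ≥ 1, this is ≤ 24/(4·4n) = (3/2)/n.
So |(-8n - 6)/(4n + 6) + 2| < ϵ whenever n > (3/2)/ϵ.
Take N = (3/2)/ϵ. If n > N then |(-8n - 6)/(4n + 6) + 2| ≤ (3/2)/n < ϵ.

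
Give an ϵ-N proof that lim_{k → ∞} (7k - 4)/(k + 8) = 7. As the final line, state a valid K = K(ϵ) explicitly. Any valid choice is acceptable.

Let ϵ > 0 be given. For k ≥ 1, |(7k - 4)/(k + 8) − 7| = |-60|/((k + 8)) = 60/((k + 8)).
Since k + 8 ≥ k for k ≥ 1, this is ≤ 60/(k) = 60/k.
So |(7k - 4)/(k + 8) − 7| < ϵ whenever k > 60/ϵ.
Take K = 60/ϵ. If k > K then |(7k - 4)/(k + 8) − 7| ≤ 60/k < ϵ.

K = 60/ϵ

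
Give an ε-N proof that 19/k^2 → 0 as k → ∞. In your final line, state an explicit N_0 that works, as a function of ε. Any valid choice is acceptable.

Let ε > 0. For k ≥ 1, |19/k^2 − 0| = 19/k^2.
19/k^2 < ε ⇔ k^2 > 19/ε ⇔ k > (19/ε)^{1/2}.
Take N_0 = (19/ε)^{1/2}. Then k > N_0 implies 19/k^2 < ε.

N_0 = (19/ε)^{1/2}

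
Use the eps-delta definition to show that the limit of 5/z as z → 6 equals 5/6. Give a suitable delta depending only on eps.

delta = min(3, (18/5)eps)

Let eps > 0 be given. We seek delta > 0 such that 0 < |z − 6| < delta implies |5/z − (5/6)| < eps.
|5/z − (5/6)| = 5·|6 − z|/(6·|z|) = 5|z − 6|/(6|z|).
Require delta ≤ 3 so that |z| > 6 − 3 = 3, hence 6|z| > 18.
Then |5/z − (5/6)| < 5|z − 6|/18, which is < eps when |z − 6| < (18/5)eps.
Take delta = min(3, (18/5)eps). Then 0 < |z − 6| < delta gives both |z − 6| < 3 and |z − 6| < (18/5)eps, so |5/z − (5/6)| < eps.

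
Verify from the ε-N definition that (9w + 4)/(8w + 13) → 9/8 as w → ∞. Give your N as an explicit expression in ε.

N = (85/64)/ε

Let ε > 0 be given. We seek N > 0 such that w > N implies |(9w + 4)/(8w + 13) − (9/8)| < ε.
(9w + 4)/(8w + 13) − (9/8) = (8(9w + 4) − 9(8w + 13)) / (8(8w + 13)) = -85/(8(8w + 13)).
For w > 0 we have 8w + 13 > 8w, so |(9w + 4)/(8w + 13) − (9/8)| = 85/(8(8w + 13)) < 85/(8·8w) = (85/64)/w.
Thus |(9w + 4)/(8w + 13) − (9/8)| < ε whenever w > (85/64)/ε.
Take N = (85/64)/ε. If w > N then |(9w + 4)/(8w + 13) − (9/8)| < (85/64)/w < ε.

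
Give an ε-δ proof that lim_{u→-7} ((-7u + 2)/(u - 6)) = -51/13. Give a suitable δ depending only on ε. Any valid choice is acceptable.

δ = min(13/2, (169/80)ε)

Fix ε > 0. We want δ > 0 with 0 < |u + 7| < δ ⇒ |(-7u + 2)/(u - 6) + 51/13| < ε.
Combining over a common denominator, (-7u + 2)/(u - 6) + 51/13 = [(-7u + 2)·(-13) − 51·(u - 6)] / [(-13)·(u - 6)] = 40(u + 7) / ((-13)(u - 6)).
So |(-7u + 2)/(u - 6) + 51/13| = 40|u + 7| / (13·|u − 6|).
Require δ ≤ 13/2, so |u − 6| ≥ |-13| − |u + 7| > 13 − 13/2 = 13/2.
Hence |(-7u + 2)/(u - 6) + 51/13| < 40|u + 7|/(13·(13/2)) = (80/169)|u + 7|, which is < ε once |u + 7| < (169/80)ε.
Take δ = min(13/2, (169/80)ε). Then 0 < |u + 7| < δ forces both bounds, so |(-7u + 2)/(u - 6) + 51/13| < ε.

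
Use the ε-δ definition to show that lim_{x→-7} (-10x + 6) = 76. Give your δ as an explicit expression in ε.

Let ε > 0 be given. We need δ > 0 so that 0 < |x + 7| < δ implies |(-10x + 6) − 76| < ε.
|(-10x + 6) − 76| = |-10x - 70| = 10|x + 7|.
Thus it suffices that |x + 7| < ε/10.
Take δ = ε/10. If 0 < |x + 7| < δ then |(-10x + 6) − 76| = 10|x + 7| < 10·(ε/10) = ε.

δ = ε/10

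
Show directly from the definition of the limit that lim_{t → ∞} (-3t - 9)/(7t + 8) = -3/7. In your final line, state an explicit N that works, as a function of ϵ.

Let ϵ > 0. We seek N > 0 such that t > N implies |(-3t - 9)/(7t + 8) + 3/7| < ϵ.
(-3t - 9)/(7t + 8) + 3/7 = (7(-3t - 9) − (-3)(7t + 8)) / (7(7t + 8)) = -39/(7(7t + 8)).
For t > 0 we have 7t + 8 > 7t, so |(-3t - 9)/(7t + 8) + 3/7| = 39/(7(7t + 8)) < 39/(7·7t) = (39/49)/t.
Thus |(-3t - 9)/(7t + 8) + 3/7| < ϵ whenever t > (39/49)/ϵ.
Take N = (39/49)/ϵ. If t > N then |(-3t - 9)/(7t + 8) + 3/7| < (39/49)/t < ϵ.

N = (39/49)/ϵ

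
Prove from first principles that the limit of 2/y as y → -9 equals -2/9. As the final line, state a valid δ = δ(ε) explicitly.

δ = min(9/2, (81/4)ε)

Let ε > 0. We seek δ > 0 such that 0 < |y + 9| < δ implies |2/y + 2/9| < ε.
|2/y + 2/9| = 2·|-9 − y|/(9·|y|) = 2|y + 9|/(9|y|).
Restrict δ ≤ 9/2. Then |y + 9| < 9/2 gives |y| > 9/2, so 9|y| > 81/2.
Then |2/y + 2/9| < 2|y + 9|/(81/2), which is < ε when |y + 9| < (81/4)ε.
Take δ = min(9/2, (81/4)ε). Then 0 < |y + 9| < δ gives both |y + 9| < 9/2 and |y + 9| < (81/4)ε, so |2/y + 2/9| < ε.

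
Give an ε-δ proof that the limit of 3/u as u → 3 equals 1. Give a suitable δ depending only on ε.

δ = min(3/2, (3/2)ε)

Let ε > 0. We seek δ > 0 such that 0 < |u − 3| < δ implies |3/u − 1| < ε.
|3/u − 1| = 3·|3 − u|/(3·|u|) = 3|u − 3|/(3|u|).
Restrict δ ≤ 3/2. Then |u − 3| < 3/2 gives |u| > 3/2, so 3|u| > 9/2.
Then |3/u − 1| < 3|u − 3|/(9/2), which is < ε when |u − 3| < (3/2)ε.
Take δ = min(3/2, (3/2)ε). Then 0 < |u − 3| < δ gives both |u − 3| < 3/2 and |u − 3| < (3/2)ε, so |3/u − 1| < ε.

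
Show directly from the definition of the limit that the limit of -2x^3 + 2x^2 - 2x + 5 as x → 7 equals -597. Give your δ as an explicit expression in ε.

Suppose ε > 0. We want δ > 0 such that 0 < |x − 7| < δ implies |(-2x^3 + 2x^2 - 2x + 5) + 597| < ε.
(-2x^3 + 2x^2 - 2x + 5) + 597 = -2x^3 + 2x^2 - 2x + 602 = (x − 7)(-2x^2 - 12x - 86).
So |(-2x^3 + 2x^2 - 2x + 5) + 597| = |x − 7|·|-2x^2 - 12x - 86|.
Assume first that |x − 7| < 1, so |x| < 8. Then |-2x^2 - 12x - 86| ≤ 2·8^2 + 12·8 + 86 = 310.
Hence |(-2x^3 + 2x^2 - 2x + 5) + 597| ≤ 310|x − 7| < ε provided |x − 7| < ε/310.
Take δ = min(1, ε/310). Then 0 < |x − 7| < δ gives both |x − 7| < 1 and |x − 7| < ε/310, so |(-2x^3 + 2x^2 - 2x + 5) + 597| < ε.

δ = min(1, ε/310)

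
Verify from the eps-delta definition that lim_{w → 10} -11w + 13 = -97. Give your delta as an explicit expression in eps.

delta = eps/11

Fix eps > 0. We need delta > 0 so that 0 < |w − 10| < delta implies |(-11w + 13) + 97| < eps.
Since (-11w + 13) + 97 = -11(w − 10), we have |(-11w + 13) + 97| = 11|w − 10|.
Thus it suffices that |w − 10| < eps/11.
Choosing delta = eps/11 gives |(-11w + 13) + 97| = 11|w − 10| < eps whenever |w − 10| < delta.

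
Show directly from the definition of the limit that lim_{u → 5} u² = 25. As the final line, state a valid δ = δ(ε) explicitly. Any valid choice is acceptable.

Let ε > 0 be given. We seek δ > 0 with 0 < |u − 5| < δ ⇒ |u² − 25| < ε.
Factor: u² − 25 = (u − 5)(u + 5), so |u² − 25| = |u − 5|·|u + 5|.
Restrict δ ≤ 1. Then |u − 5| < 1 gives |u| < 6, so by the triangle inequality |u + 5| ≤ 6 + 5 = 11.
Hence |u² − 25| ≤ 11|u − 5|, which is < ε once |u − 5| < ε/11.
Take δ = min(1, ε/11). If 0 < |u − 5| < δ then both bounds hold and |u² − 25| ≤ 11|u − 5| < 11·(ε/11) = ε.

δ = min(1, ε/11)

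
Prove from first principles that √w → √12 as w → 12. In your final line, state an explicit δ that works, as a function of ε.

Let ε > 0. We want δ > 0 such that 0 < |w − 12| < δ implies |√w − √12| < ε.
Multiplying by the conjugate, |√w − √12| = |w − 12|/(√w + √12).
Restrict δ ≤ 12 so that |w − 12| < 12 forces w > 0, and then √w + √12 > √12.
Hence |√w − √12| < |w − 12|/√12, which is < ε once |w − 12| < √12·ε.
Take δ = min(12, √12·ε). If 0 < |w − 12| < δ then w > 0 and |√w − √12| < |w − 12|/√12 < ε.

δ = min(12, √12·ε)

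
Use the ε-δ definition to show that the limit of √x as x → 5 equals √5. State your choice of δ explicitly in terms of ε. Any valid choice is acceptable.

δ = min(5, √5·ε)

Let ε > 0 be given. We want δ > 0 such that 0 < |x − 5| < δ implies |√x − √5| < ε.
Multiplying by the conjugate, |√x − √5| = |x − 5|/(√x + √5).
Restrict δ ≤ 5 so that |x − 5| < 5 forces x > 0, and then √x + √5 > √5.
Hence |√x − √5| < |x − 5|/√5, which is < ε once |x − 5| < √5·ε.
Take δ = min(5, √5·ε). If 0 < |x − 5| < δ then x > 0 and |√x − √5| < |x − 5|/√5 < ε.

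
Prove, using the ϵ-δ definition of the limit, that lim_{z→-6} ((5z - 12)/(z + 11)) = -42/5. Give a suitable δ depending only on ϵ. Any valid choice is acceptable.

Let ϵ > 0. We want δ > 0 with 0 < |z + 6| < δ ⇒ |(5z - 12)/(z + 11) + 42/5| < ϵ.
Combining over a common denominator, (5z - 12)/(z + 11) + 42/5 = [(5z - 12)·5 − (-42)·(z + 11)] / [5·(z + 11)] = 67(z + 6) / (5(z + 11)).
So |(5z - 12)/(z + 11) + 42/5| = 67|z + 6| / (5·|z + 11|).
Restrict δ ≤ 5/2. Then |z + 6| < 5/2 gives |z + 11| = |(z + 6) + 5| ≥ 5 − 5/2 = 5/2.
Hence |(5z - 12)/(z + 11) + 42/5| < 67|z + 6|/(5·(5/2)) = (134/25)|z + 6|, which is < ϵ once |z + 6| < (25/134)ϵ.
Take δ = min(5/2, (25/134)ϵ). Then 0 < |z + 6| < δ forces both bounds, so |(5z - 12)/(z + 11) + 42/5| < ϵ.

δ = min(5/2, (25/134)ϵ)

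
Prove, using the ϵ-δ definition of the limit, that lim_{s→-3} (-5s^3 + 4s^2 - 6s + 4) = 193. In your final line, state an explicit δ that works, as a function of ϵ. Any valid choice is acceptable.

Fix ϵ > 0. We want δ > 0 such that 0 < |s + 3| < δ implies |(-5s^3 + 4s^2 - 6s + 4) − 193| < ϵ.
(-5s^3 + 4s^2 - 6s + 4) − 193 = -5s^3 + 4s^2 - 6s - 189 = (s + 3)(-5s^2 + 19s - 63).
So |(-5s^3 + 4s^2 - 6s + 4) − 193| = |s + 3|·|-5s^2 + 19s - 63|.
Assume first that |s + 3| < 1, so |s| < 4. Then |-5s^2 + 19s - 63| ≤ 5·4^2 + 19·4 + 63 = 219.
Hence |(-5s^3 + 4s^2 - 6s + 4) − 193| ≤ 219|s + 3| < ϵ provided |s + 3| < ϵ/219.
Choosing δ = min(1, ϵ/219) ensures both conditions, hence |(-5s^3 + 4s^2 - 6s + 4) − 193| < ϵ.

δ = min(1, ϵ/219)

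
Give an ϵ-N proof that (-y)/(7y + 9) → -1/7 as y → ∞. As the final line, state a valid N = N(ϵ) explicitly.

N = (9/49)/ϵ

Let ϵ > 0. We seek N > 0 such that y > N implies |(-y)/(7y + 9) + 1/7| < ϵ.
(-y)/(7y + 9) + 1/7 = (7(-y) − (-1)(7y + 9)) / (7(7y + 9)) = 9/(7(7y + 9)).
For y > 0 we have 7y + 9 > 7y, so |(-y)/(7y + 9) + 1/7| = 9/(7(7y + 9)) < 9/(7·7y) = (9/49)/y.
Thus |(-y)/(7y + 9) + 1/7| < ϵ whenever y > (9/49)/ϵ.
Take N = (9/49)/ϵ. If y > N then |(-y)/(7y + 9) + 1/7| < (9/49)/y < ϵ.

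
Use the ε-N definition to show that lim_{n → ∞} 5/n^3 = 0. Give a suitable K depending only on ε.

K = (5/ε)^{1/3}

Suppose ε > 0. For n ≥ 1, |5/n^3 − 0| = 5/n^3.
5/n^3 < ε ⇔ n^3 > 5/ε ⇔ n > (5/ε)^{1/3}.
Take K = (5/ε)^{1/3}. Then n > K implies 5/n^3 < ε.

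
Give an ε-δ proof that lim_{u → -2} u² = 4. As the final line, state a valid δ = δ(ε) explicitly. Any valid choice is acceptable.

Fix ε > 0. We seek δ > 0 with 0 < |u + 2| < δ ⇒ |u² − 4| < ε.
Factor: u² − 4 = (u + 2)(u - 2), so |u² − 4| = |u + 2|·|u - 2|.
Impose δ ≤ 1 so that |u| < 3; then |u - 2| ≤ 5.
Hence |u² − 4| ≤ 5|u + 2|, which is < ε once |u + 2| < ε/5.
Take δ = min(1, ε/5). If 0 < |u + 2| < δ then both bounds hold and |u² − 4| ≤ 5|u + 2| < 5·(ε/5) = ε.

δ = min(1, ε/5)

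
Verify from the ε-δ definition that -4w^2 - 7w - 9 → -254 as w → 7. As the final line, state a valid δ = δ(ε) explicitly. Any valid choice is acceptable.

Fix ε > 0. We want δ > 0 such that 0 < |w − 7| < δ implies |(-4w^2 - 7w - 9) + 254| < ε.
(-4w^2 - 7w - 9) + 254 = -4w^2 - 7w + 245 = (w − 7)(-4w - 35).
So |(-4w^2 - 7w - 9) + 254| = |w − 7|·|-4w - 35|.
Require δ ≤ 1. Then |w − 7| < 1 gives |w| < 8, and by the triangle inequality |-4w - 35| ≤ 4·8 + 35 = 67.
Hence |(-4w^2 - 7w - 9) + 254| ≤ 67|w − 7| < ε provided |w − 7| < ε/67.
Take δ = min(1, ε/67). Then 0 < |w − 7| < δ gives both |w − 7| < 1 and |w − 7| < ε/67, so |(-4w^2 - 7w - 9) + 254| < ε.

δ = min(1, ε/67)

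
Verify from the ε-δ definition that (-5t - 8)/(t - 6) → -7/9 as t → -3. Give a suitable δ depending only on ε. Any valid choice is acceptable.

δ = min(9/2, (81/76)ε)

Suppose ε > 0. We want δ > 0 with 0 < |t + 3| < δ ⇒ |(-5t - 8)/(t - 6) + 7/9| < ε.
Combining over a common denominator, (-5t - 8)/(t - 6) + 7/9 = [(-5t - 8)·(-9) − 7·(t - 6)] / [(-9)·(t - 6)] = 38(t + 3) / ((-9)(t - 6)).
So |(-5t - 8)/(t - 6) + 7/9| = 38|t + 3| / (9·|t − 6|).
Require δ ≤ 9/2, so |t − 6| ≥ |-9| − |t + 3| > 9 − 9/2 = 9/2.
Hence |(-5t - 8)/(t - 6) + 7/9| < 38|t + 3|/(9·(9/2)) = (76/81)|t + 3|, which is < ε once |t + 3| < (81/76)ε.
Take δ = min(9/2, (81/76)ε). Then 0 < |t + 3| < δ forces both bounds, so |(-5t - 8)/(t - 6) + 7/9| < ε.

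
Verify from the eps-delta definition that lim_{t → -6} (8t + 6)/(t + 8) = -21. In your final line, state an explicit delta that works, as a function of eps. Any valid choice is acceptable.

Suppose eps > 0. We want delta > 0 with 0 < |t + 6| < delta ⇒ |(8t + 6)/(t + 8) + 21| < eps.
Combining over a common denominator, (8t + 6)/(t + 8) + 21 = [(8t + 6)·2 − (-42)·(t + 8)] / [2·(t + 8)] = 58(t + 6) / (2(t + 8)).
So |(8t + 6)/(t + 8) + 21| = 58|t + 6| / (2·|t + 8|).
Restrict delta ≤ 1. Then |t + 6| < 1 gives |t + 8| = |(t + 6) + 2| ≥ 2 − 1 = 1.
Hence |(8t + 6)/(t + 8) + 21| < 58|t + 6|/(2·1) = 29|t + 6|, which is < eps once |t + 6| < (1/29)eps.
Take delta = min(1, (1/29)eps). Then 0 < |t + 6| < delta forces both bounds, so |(8t + 6)/(t + 8) + 21| < eps.

delta = min(1, (1/29)eps)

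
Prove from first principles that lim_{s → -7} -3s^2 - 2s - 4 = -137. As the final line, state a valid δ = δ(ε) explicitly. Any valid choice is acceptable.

δ = min(1, ε/43)

Suppose ε > 0. We want δ > 0 such that 0 < |s + 7| < δ implies |(-3s^2 - 2s - 4) + 137| < ε.
(-3s^2 - 2s - 4) + 137 = -3s^2 - 2s + 133 = (s + 7)(-3s + 19).
So |(-3s^2 - 2s - 4) + 137| = |s + 7|·|-3s + 19|.
Assume first that |s + 7| < 1, so |s| < 8. Then |-3s + 19| ≤ 3·8 + 19 = 43.
Hence |(-3s^2 - 2s - 4) + 137| ≤ 43|s + 7| < ε provided |s + 7| < ε/43.
Take δ = min(1, ε/43). Then 0 < |s + 7| < δ gives both |s + 7| < 1 and |s + 7| < ε/43, so |(-3s^2 - 2s - 4) + 137| < ε.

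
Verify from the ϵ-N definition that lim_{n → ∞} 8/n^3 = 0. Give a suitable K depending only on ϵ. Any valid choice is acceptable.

K = (8/ϵ)^{1/3}

Let ϵ > 0. For n ≥ 1, |8/n^3 − 0| = 8/n^3.
8/n^3 < ϵ ⇔ n^3 > 8/ϵ ⇔ n > (8/ϵ)^{1/3}.
Take K = (8/ϵ)^{1/3}. Then n > K implies 8/n^3 < ϵ.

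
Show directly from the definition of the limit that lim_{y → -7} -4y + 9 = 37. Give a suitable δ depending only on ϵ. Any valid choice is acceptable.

Let ϵ > 0. We need δ > 0 so that 0 < |y + 7| < δ implies |(-4y + 9) − 37| < ϵ.
|(-4y + 9) − 37| = |-4y - 28| = 4|y + 7|.
So 4|y + 7| < ϵ exactly when |y + 7| < ϵ/4.
Choosing δ = ϵ/4 gives |(-4y + 9) − 37| = 4|y + 7| < ϵ whenever |y + 7| < δ.

δ = ϵ/4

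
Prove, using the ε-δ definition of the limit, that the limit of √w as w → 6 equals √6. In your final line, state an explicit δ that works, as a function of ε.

δ = min(6, √6·ε)

Suppose ε > 0. We want δ > 0 such that 0 < |w − 6| < δ implies |√w − √6| < ε.
Multiplying by the conjugate, |√w − √6| = |w − 6|/(√w + √6).
Restrict δ ≤ 6 so that |w − 6| < 6 forces w > 0, and then √w + √6 > √6.
Hence |√w − √6| < |w − 6|/√6, which is < ε once |w − 6| < √6·ε.
Take δ = min(6, √6·ε). If 0 < |w − 6| < δ then w > 0 and |√w − √6| < |w − 6|/√6 < ε.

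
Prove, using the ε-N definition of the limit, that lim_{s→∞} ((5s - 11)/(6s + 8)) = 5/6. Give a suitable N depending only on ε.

N = (53/18)/ε

Let ε > 0. We seek N > 0 such that s > N implies |(5s - 11)/(6s + 8) − (5/6)| < ε.
(5s - 11)/(6s + 8) − (5/6) = (6(5s - 11) − 5(6s + 8)) / (6(6s + 8)) = -106/(6(6s + 8)).
For s > 0 we have 6s + 8 > 6s, so |(5s - 11)/(6s + 8) − (5/6)| = 106/(6(6s + 8)) < 106/(6·6s) = (53/18)/s.
Thus |(5s - 11)/(6s + 8) − (5/6)| < ε whenever s > (53/18)/ε.
Take N = (53/18)/ε. If s > N then |(5s - 11)/(6s + 8) − (5/6)| < (53/18)/s < ε.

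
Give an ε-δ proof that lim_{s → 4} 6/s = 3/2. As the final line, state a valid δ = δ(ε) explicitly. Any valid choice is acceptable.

Let ε > 0. We seek δ > 0 such that 0 < |s − 4| < δ implies |6/s − (3/2)| < ε.
|6/s − (3/2)| = 6·|4 − s|/(4·|s|) = 6|s − 4|/(4|s|).
Require δ ≤ 2 so that |s| > 4 − 2 = 2, hence 4|s| > 8.
Then |6/s − (3/2)| < 6|s − 4|/8, which is < ε when |s − 4| < (4/3)ε.
Take δ = min(2, (4/3)ε). Then 0 < |s − 4| < δ gives both |s − 4| < 2 and |s − 4| < (4/3)ε, so |6/s − (3/2)| < ε.

δ = min(2, (4/3)ε)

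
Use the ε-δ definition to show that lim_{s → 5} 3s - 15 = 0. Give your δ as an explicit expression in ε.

Let ε > 0. We need δ > 0 so that 0 < |s − 5| < δ implies |(3s - 15)| < ε.
|(3s - 15)| = |3s - 15| = 3|s − 5|.
So 3|s − 5| < ε exactly when |s − 5| < ε/3.
Take δ = ε/3. If 0 < |s − 5| < δ then |(3s - 15)| = 3|s − 5| < 3·(ε/3) = ε.

δ = ε/3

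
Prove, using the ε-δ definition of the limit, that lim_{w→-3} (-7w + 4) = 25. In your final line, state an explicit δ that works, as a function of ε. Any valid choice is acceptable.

Let ε > 0. We need δ > 0 so that 0 < |w + 3| < δ implies |(-7w + 4) − 25| < ε.
Since (-7w + 4) − 25 = -7(w + 3), we have |(-7w + 4) − 25| = 7|w + 3|.
Thus it suffices that |w + 3| < ε/7.
Choosing δ = ε/7 gives |(-7w + 4) − 25| = 7|w + 3| < ε whenever |w + 3| < δ.

δ = ε/7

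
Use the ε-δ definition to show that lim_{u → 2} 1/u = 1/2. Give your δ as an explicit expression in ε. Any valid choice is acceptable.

δ = min(1, 2ε)

Let ε > 0 be given. We seek δ > 0 such that 0 < |u − 2| < δ implies |1/u − (1/2)| < ε.
|1/u − (1/2)| = |2 − u|/(2·|u|) = |u − 2|/(2|u|).
Restrict δ ≤ 1. Then |u − 2| < 1 gives |u| > 1, so 2|u| > 2.
Then |1/u − (1/2)| < |u − 2|/2, which is < ε when |u − 2| < 2ε.
Take δ = min(1, 2ε). Then 0 < |u − 2| < δ gives both |u − 2| < 1 and |u − 2| < 2ε, so |1/u − (1/2)| < ε.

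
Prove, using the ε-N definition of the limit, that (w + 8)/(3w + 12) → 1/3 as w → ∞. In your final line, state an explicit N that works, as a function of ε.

N = (4/3)/ε

Fix ε > 0. We seek N > 0 such that w > N implies |(w + 8)/(3w + 12) − (1/3)| < ε.
(w + 8)/(3w + 12) − (1/3) = (3(w + 8) − (3w + 12)) / (3(3w + 12)) = 12/(3(3w + 12)).
For w > 0 we have 3w + 12 > 3w, so |(w + 8)/(3w + 12) − (1/3)| = 12/(3(3w + 12)) < 12/(3·3w) = (4/3)/w.
Thus |(w + 8)/(3w + 12) − (1/3)| < ε whenever w > (4/3)/ε.
Take N = (4/3)/ε. If w > N then |(w + 8)/(3w + 12) − (1/3)| < (4/3)/w < ε.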